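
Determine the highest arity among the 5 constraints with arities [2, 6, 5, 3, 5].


The arities are: 2, 6, 5, 3, 5.
Scan for the maximum value.
Maximum arity = 6.

6


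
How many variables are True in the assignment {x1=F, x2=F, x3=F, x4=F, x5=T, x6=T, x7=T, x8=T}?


The weight is the number of variables assigned True.
True variables: x5, x6, x7, x8.
Weight = 4.

4


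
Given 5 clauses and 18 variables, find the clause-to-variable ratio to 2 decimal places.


Clause-to-variable ratio = clauses / variables.
5 / 18 = 0.28.

0.28


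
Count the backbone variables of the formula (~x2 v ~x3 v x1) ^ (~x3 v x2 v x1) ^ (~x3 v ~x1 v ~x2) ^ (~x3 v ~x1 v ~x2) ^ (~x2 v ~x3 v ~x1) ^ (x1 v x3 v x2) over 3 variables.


Find all satisfying assignments: 4 model(s).
Check which variables have the same value in every model.
No variable is fixed across all models.
Backbone size = 0.

0


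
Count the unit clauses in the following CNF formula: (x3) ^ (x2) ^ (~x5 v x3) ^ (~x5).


A unit clause contains exactly one literal.
Unit clauses found: (x3), (x2), (~x5).
Count = 3.

3


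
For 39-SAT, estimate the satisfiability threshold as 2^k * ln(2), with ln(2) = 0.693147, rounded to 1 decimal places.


Using the asymptotic formula: threshold ~ 2^k * ln(2).
2^39 = 549755813888.
549755813888 * 0.693147 = 381061593129.0.

381061593129.0


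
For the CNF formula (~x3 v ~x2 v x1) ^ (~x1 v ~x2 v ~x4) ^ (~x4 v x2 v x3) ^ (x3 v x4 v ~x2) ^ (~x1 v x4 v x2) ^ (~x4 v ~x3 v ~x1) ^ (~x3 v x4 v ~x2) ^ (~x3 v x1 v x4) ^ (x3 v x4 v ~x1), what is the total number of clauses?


Each group enclosed in parentheses joined by ^ is one clause.
Counting the conjuncts: 9 clauses.

9


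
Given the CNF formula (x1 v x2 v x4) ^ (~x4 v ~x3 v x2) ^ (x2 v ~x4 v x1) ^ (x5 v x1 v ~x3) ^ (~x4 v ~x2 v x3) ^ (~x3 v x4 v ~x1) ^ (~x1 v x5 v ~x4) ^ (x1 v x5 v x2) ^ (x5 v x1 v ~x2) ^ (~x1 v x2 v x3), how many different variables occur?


Identify each distinct variable in the formula.
Variables found: x1, x2, x3, x4, x5.
Total distinct variables = 5.

5


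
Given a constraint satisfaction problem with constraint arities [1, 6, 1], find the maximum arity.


The arities are: 1, 6, 1.
Scan for the maximum value.
Maximum arity = 6.

6


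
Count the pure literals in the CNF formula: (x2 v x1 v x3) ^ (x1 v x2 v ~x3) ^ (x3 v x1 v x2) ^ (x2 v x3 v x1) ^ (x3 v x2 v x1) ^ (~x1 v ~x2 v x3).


A pure literal appears in only one polarity across all clauses.
No pure literals found.
Count = 0.

0


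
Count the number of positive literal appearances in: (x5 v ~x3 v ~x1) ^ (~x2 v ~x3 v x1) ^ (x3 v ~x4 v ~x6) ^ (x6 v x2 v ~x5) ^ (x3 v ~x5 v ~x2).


Scan each clause for unnegated literals.
Clause 1: 1 positive; Clause 2: 1 positive; Clause 3: 1 positive; Clause 4: 2 positive; Clause 5: 1 positive.
Total positive literal occurrences = 6.

6


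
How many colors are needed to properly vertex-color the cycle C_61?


An odd cycle cannot be 2-colored: alternating two colors around the cycle returns to the start with a conflict.
Since 61 is odd, three colors are required (and three suffice).
Chromatic number = 3.

3


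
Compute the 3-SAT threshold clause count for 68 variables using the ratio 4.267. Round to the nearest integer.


The 3-SAT phase transition occurs at approximately 4.267 clauses per variable.
m = 4.267 * 68 = 290.156.
Rounded to nearest integer: 290.

290


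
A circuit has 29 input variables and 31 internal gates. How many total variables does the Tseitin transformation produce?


The Tseitin transformation introduces one auxiliary variable per gate.
Total variables = inputs + gates = 29 + 31 = 60.

60


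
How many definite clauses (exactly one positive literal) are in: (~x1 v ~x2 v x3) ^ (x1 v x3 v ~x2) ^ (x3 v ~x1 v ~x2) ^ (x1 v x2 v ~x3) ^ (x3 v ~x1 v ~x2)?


A definite clause has exactly one positive literal.
Clause 1: 1 positive -> definite
Clause 2: 2 positive -> not definite
Clause 3: 1 positive -> definite
Clause 4: 2 positive -> not definite
Clause 5: 1 positive -> definite
Definite clause count = 3.

3


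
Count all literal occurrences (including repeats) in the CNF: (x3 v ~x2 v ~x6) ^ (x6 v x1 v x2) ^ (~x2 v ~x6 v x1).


Clause lengths: 3, 3, 3.
Sum = 3 + 3 + 3 = 9.

9


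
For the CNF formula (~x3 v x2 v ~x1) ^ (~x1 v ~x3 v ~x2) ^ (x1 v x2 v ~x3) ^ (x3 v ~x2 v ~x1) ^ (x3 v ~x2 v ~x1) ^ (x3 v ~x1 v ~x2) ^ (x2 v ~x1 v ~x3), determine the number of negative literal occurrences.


Scan each clause for negated literals.
Clause 1: 2 negative; Clause 2: 3 negative; Clause 3: 1 negative; Clause 4: 2 negative; Clause 5: 2 negative; Clause 6: 2 negative; Clause 7: 2 negative.
Total negative literal occurrences = 14.

14


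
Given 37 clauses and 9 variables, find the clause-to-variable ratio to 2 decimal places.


Clause-to-variable ratio = clauses / variables.
37 / 9 = 4.11.

4.11


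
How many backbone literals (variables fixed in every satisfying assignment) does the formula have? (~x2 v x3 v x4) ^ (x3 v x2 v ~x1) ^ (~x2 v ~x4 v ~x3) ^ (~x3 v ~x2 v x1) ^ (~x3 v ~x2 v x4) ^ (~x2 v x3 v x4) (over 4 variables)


Find all satisfying assignments: 8 model(s).
Check which variables have the same value in every model.
No variable is fixed across all models.
Backbone size = 0.

0


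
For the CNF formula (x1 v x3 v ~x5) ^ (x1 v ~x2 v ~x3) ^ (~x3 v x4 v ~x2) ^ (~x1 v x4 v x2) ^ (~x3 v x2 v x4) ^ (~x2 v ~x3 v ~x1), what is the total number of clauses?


Each group enclosed in parentheses joined by ^ is one clause.
Counting the conjuncts: 6 clauses.

6


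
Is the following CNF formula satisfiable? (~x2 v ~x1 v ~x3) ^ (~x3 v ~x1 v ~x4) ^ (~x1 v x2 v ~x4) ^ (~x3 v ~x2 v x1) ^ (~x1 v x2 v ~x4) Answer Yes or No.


Check all 16 possible truth assignments.
Number of satisfying assignments found: 10.
The formula is satisfiable.

Yes


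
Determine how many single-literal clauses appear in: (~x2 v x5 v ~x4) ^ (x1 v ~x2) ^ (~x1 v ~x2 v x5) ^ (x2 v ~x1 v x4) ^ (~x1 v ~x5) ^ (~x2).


A unit clause contains exactly one literal.
Unit clauses found: (~x2).
Count = 1.

1


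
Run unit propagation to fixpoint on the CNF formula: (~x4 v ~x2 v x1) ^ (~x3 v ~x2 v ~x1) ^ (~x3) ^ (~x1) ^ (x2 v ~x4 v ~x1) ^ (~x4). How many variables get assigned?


Unit propagation repeatedly assigns the literal in any unit clause, then simplifies.
Assignments in order: x3 = F, x1 = F, x4 = F.
No further unit clauses remain.
Total variables assigned = 3.

3


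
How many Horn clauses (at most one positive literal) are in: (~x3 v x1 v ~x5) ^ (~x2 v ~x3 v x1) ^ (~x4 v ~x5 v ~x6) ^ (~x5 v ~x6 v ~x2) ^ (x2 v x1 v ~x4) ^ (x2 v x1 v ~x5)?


A Horn clause has at most one positive literal.
Clause 1: 1 positive lit(s) -> Horn
Clause 2: 1 positive lit(s) -> Horn
Clause 3: 0 positive lit(s) -> Horn
Clause 4: 0 positive lit(s) -> Horn
Clause 5: 2 positive lit(s) -> not Horn
Clause 6: 2 positive lit(s) -> not Horn
Total Horn clauses = 4.

4


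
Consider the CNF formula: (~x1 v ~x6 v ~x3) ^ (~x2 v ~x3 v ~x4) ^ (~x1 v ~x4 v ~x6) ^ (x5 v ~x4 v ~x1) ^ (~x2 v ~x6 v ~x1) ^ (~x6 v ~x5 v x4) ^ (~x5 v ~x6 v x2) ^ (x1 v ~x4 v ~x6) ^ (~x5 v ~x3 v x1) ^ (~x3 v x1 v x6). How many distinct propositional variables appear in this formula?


Identify each distinct variable in the formula.
Variables found: x1, x2, x3, x4, x5, x6.
Total distinct variables = 6.

6


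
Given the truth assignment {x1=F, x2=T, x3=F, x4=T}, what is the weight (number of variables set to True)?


The weight is the number of variables assigned True.
True variables: x2, x4.
Weight = 2.

2


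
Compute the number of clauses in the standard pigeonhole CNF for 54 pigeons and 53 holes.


The PHP encoding has two parts:
1) At-least-one-hole clauses: 54 (one per pigeon, each with 53 literals).
2) At-most-one-pigeon-per-hole clauses: 53 holes * C(54,2) = 53 * 1431 = 75843.
Total clauses = 54 + 75843 = 75897.

75897


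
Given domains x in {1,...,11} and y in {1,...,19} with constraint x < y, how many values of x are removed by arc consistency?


For the constraint x < y, x needs a supporting value in y's domain.
x can be at most 18 (one less than y's maximum).
Valid x values from domain: 11 out of 11.
Pruned = 11 - 11 = 0.

0


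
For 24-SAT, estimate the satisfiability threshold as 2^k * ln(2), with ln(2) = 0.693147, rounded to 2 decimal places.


Using the asymptotic formula: threshold ~ 2^k * ln(2).
2^24 = 16777216.
16777216 * 0.693147 = 11629076.94.

11629076.94


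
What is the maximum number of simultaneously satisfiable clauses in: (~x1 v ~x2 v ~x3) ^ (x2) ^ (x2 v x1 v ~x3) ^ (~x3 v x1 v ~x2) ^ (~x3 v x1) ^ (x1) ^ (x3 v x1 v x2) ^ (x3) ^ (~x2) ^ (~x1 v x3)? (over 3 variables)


Enumerate all 8 truth assignments.
For each, count how many of the 10 clauses are satisfied.
The formula is not fully satisfiable, so the maximum is below 10.
Maximum simultaneously satisfiable clauses = 9.

9


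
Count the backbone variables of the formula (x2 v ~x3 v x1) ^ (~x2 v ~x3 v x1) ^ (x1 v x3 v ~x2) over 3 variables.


Find all satisfying assignments: 5 model(s).
Check which variables have the same value in every model.
No variable is fixed across all models.
Backbone size = 0.

0


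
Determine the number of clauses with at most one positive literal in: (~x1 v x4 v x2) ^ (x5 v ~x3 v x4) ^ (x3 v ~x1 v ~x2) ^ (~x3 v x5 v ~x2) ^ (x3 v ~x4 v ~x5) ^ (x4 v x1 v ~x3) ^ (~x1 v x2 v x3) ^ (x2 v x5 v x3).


A Horn clause has at most one positive literal.
Clause 1: 2 positive lit(s) -> not Horn
Clause 2: 2 positive lit(s) -> not Horn
Clause 3: 1 positive lit(s) -> Horn
Clause 4: 1 positive lit(s) -> Horn
Clause 5: 1 positive lit(s) -> Horn
Clause 6: 2 positive lit(s) -> not Horn
Clause 7: 2 positive lit(s) -> not Horn
Clause 8: 3 positive lit(s) -> not Horn
Total Horn clauses = 3.

3


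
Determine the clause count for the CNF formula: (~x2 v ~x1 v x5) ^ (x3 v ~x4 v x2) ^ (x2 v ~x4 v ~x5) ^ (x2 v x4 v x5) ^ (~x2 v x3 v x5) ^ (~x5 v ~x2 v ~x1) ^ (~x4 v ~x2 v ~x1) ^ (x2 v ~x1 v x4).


Each group enclosed in parentheses joined by ^ is one clause.
Counting the conjuncts: 8 clauses.

8


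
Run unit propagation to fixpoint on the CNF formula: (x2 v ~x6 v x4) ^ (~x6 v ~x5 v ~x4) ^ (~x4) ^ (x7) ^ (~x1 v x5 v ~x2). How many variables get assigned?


Unit propagation repeatedly assigns the literal in any unit clause, then simplifies.
Assignments in order: x4 = F, x7 = T.
No further unit clauses remain.
Total variables assigned = 2.

2


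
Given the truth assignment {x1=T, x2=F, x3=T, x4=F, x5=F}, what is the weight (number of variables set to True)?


The weight is the number of variables assigned True.
True variables: x1, x3.
Weight = 2.

2


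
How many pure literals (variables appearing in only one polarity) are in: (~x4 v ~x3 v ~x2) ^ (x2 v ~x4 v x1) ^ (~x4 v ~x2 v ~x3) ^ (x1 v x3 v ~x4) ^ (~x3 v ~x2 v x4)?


A pure literal appears in only one polarity across all clauses.
Pure literals: x1 (positive only).
Count = 1.

1


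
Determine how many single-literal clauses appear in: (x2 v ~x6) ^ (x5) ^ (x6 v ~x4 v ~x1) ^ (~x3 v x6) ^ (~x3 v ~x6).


A unit clause contains exactly one literal.
Unit clauses found: (x5).
Count = 1.

1


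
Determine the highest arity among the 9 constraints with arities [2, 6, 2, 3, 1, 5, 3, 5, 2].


The arities are: 2, 6, 2, 3, 1, 5, 3, 5, 2.
Scan for the maximum value.
Maximum arity = 6.

6


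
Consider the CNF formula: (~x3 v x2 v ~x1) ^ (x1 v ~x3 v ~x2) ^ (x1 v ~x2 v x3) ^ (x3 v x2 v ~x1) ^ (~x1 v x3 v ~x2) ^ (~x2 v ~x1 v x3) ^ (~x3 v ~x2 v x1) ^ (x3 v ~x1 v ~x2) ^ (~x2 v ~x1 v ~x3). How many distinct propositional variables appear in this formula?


Identify each distinct variable in the formula.
Variables found: x1, x2, x3.
Total distinct variables = 3.

3


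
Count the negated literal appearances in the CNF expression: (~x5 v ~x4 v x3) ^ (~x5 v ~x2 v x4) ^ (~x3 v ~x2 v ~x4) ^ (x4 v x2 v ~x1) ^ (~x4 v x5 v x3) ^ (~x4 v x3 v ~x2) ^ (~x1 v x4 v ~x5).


Scan each clause for negated literals.
Clause 1: 2 negative; Clause 2: 2 negative; Clause 3: 3 negative; Clause 4: 1 negative; Clause 5: 1 negative; Clause 6: 2 negative; Clause 7: 2 negative.
Total negative literal occurrences = 13.

13


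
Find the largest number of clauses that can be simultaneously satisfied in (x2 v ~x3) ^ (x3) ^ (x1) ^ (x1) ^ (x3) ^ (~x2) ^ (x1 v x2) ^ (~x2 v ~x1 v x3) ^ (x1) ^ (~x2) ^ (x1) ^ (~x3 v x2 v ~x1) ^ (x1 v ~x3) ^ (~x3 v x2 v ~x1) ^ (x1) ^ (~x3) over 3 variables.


Enumerate all 8 truth assignments.
For each, count how many of the 16 clauses are satisfied.
The formula is not fully satisfiable, so the maximum is below 16.
Maximum simultaneously satisfiable clauses = 14.

14


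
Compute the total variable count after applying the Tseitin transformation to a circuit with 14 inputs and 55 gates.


The Tseitin transformation introduces one auxiliary variable per gate.
Total variables = inputs + gates = 14 + 55 = 69.

69


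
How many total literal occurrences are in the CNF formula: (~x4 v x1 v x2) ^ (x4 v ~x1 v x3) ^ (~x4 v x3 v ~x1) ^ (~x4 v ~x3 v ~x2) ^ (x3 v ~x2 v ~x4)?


Clause lengths: 3, 3, 3, 3, 3.
Sum = 3 + 3 + 3 + 3 + 3 = 15.

15


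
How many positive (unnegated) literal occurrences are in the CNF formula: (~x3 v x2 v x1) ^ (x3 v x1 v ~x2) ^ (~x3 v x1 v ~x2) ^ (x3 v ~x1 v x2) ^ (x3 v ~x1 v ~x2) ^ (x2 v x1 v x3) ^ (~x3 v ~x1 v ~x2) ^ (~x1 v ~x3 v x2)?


Scan each clause for unnegated literals.
Clause 1: 2 positive; Clause 2: 2 positive; Clause 3: 1 positive; Clause 4: 2 positive; Clause 5: 1 positive; Clause 6: 3 positive; Clause 7: 0 positive; Clause 8: 1 positive.
Total positive literal occurrences = 12.

12


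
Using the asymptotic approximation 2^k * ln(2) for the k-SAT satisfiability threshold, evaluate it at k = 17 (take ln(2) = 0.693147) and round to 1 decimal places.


Using the asymptotic formula: threshold ~ 2^k * ln(2).
2^17 = 131072.
131072 * 0.693147 = 90852.2.

90852.2


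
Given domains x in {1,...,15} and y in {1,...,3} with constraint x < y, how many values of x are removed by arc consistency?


For the constraint x < y, x needs a supporting value in y's domain.
x can be at most 2 (one less than y's maximum).
Valid x values from domain: 2 out of 15.
Pruned = 15 - 2 = 13.

13


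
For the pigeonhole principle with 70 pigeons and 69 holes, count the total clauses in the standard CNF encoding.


The PHP encoding has two parts:
1) At-least-one-hole clauses: 70 (one per pigeon, each with 69 literals).
2) At-most-one-pigeon-per-hole clauses: 69 holes * C(70,2) = 69 * 2415 = 166635.
Total clauses = 70 + 166635 = 166705.

166705


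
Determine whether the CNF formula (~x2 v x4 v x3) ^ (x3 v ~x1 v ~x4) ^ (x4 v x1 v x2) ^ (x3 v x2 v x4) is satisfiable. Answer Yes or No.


Check all 16 possible truth assignments.
Number of satisfying assignments found: 9.
The formula is satisfiable.

Yes


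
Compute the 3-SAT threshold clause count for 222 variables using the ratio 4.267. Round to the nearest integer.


The 3-SAT phase transition occurs at approximately 4.267 clauses per variable.
m = 4.267 * 222 = 947.274.
Rounded to nearest integer: 947.

947


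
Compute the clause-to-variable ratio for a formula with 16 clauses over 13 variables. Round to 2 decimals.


Clause-to-variable ratio = clauses / variables.
16 / 13 = 1.23.

1.23


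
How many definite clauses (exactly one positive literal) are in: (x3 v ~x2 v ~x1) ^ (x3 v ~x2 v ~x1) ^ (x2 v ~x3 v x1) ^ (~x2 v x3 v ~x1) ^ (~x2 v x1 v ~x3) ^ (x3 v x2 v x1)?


A definite clause has exactly one positive literal.
Clause 1: 1 positive -> definite
Clause 2: 1 positive -> definite
Clause 3: 2 positive -> not definite
Clause 4: 1 positive -> definite
Clause 5: 1 positive -> definite
Clause 6: 3 positive -> not definite
Definite clause count = 4.

4


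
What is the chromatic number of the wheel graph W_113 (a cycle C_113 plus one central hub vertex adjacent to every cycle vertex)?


W_113 consists of the cycle C_113 together with a hub vertex adjacent to every cycle vertex.
The cycle C_113 needs 3 colors (odd cycle -> 3).
The hub is adjacent to every cycle vertex, so it must receive a new color distinct from all of them.
Chromatic number = 3 + 1 = 4.

4


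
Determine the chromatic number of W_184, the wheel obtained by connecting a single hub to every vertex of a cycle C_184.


W_184 consists of the cycle C_184 together with a hub vertex adjacent to every cycle vertex.
The cycle C_184 needs 2 colors (even cycle -> 2).
The hub is adjacent to every cycle vertex, so it must receive a new color distinct from all of them.
Chromatic number = 2 + 1 = 3.

3


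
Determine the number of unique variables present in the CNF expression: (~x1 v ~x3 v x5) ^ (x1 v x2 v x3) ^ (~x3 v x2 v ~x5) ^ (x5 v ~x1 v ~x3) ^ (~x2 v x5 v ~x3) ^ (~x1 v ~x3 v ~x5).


Identify each distinct variable in the formula.
Variables found: x1, x2, x3, x5.
Total distinct variables = 4.

4


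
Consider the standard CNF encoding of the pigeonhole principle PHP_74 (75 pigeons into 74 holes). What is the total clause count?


The PHP encoding has two parts:
1) At-least-one-hole clauses: 75 (one per pigeon, each with 74 literals).
2) At-most-one-pigeon-per-hole clauses: 74 holes * C(75,2) = 74 * 2775 = 205350.
Total clauses = 75 + 205350 = 205425.

205425


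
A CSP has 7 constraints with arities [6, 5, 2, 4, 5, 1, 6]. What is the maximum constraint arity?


The arities are: 6, 5, 2, 4, 5, 1, 6.
Scan for the maximum value.
Maximum arity = 6.

6


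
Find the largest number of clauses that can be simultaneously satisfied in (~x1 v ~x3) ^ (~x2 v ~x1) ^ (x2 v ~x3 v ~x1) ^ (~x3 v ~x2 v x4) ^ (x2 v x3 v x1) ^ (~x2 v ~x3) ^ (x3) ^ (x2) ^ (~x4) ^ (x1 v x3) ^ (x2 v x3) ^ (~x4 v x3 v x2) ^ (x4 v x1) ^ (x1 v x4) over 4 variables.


Enumerate all 16 truth assignments.
For each, count how many of the 14 clauses are satisfied.
The formula is not fully satisfiable, so the maximum is below 14.
Maximum simultaneously satisfiable clauses = 12.

12


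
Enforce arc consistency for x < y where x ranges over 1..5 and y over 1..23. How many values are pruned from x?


For the constraint x < y, x needs a supporting value in y's domain.
x can be at most 22 (one less than y's maximum).
Valid x values from domain: 5 out of 5.
Pruned = 5 - 5 = 0.

0


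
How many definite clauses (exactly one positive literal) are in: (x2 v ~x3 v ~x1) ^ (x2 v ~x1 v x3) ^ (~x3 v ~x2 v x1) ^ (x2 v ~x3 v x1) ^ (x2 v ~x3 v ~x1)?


A definite clause has exactly one positive literal.
Clause 1: 1 positive -> definite
Clause 2: 2 positive -> not definite
Clause 3: 1 positive -> definite
Clause 4: 2 positive -> not definite
Clause 5: 1 positive -> definite
Definite clause count = 3.

3


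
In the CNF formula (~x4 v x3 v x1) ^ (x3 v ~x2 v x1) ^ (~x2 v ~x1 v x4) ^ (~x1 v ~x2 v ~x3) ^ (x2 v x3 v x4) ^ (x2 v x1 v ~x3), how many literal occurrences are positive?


Scan each clause for unnegated literals.
Clause 1: 2 positive; Clause 2: 2 positive; Clause 3: 1 positive; Clause 4: 0 positive; Clause 5: 3 positive; Clause 6: 2 positive.
Total positive literal occurrences = 10.

10


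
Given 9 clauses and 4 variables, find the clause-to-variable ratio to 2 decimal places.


Clause-to-variable ratio = clauses / variables.
9 / 4 = 2.25.

2.25


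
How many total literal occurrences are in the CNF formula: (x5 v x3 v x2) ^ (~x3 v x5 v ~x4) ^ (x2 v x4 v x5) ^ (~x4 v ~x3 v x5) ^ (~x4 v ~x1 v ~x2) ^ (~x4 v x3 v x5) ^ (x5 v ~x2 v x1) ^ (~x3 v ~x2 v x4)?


Clause lengths: 3, 3, 3, 3, 3, 3, 3, 3.
Sum = 3 + 3 + 3 + 3 + 3 + 3 + 3 + 3 = 24.

24


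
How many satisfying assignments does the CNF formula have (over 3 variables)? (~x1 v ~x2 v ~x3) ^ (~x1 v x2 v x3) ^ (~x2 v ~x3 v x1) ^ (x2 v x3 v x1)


Enumerate all 8 truth assignments over 3 variables.
Test each against every clause.
Satisfying assignments found: 4.

4


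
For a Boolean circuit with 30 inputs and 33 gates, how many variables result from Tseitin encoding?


The Tseitin transformation introduces one auxiliary variable per gate.
Total variables = inputs + gates = 30 + 33 = 63.

63


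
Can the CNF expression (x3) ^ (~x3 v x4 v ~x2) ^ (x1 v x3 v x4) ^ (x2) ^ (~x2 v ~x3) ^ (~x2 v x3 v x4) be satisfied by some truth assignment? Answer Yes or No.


Check all 16 possible truth assignments.
Number of satisfying assignments found: 0.
The formula is unsatisfiable.

No


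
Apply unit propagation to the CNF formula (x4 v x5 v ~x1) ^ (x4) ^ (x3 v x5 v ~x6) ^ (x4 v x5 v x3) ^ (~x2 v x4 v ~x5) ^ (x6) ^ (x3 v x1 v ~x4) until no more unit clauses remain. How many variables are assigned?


Unit propagation repeatedly assigns the literal in any unit clause, then simplifies.
Assignments in order: x4 = T, x6 = T.
No further unit clauses remain.
Total variables assigned = 2.

2


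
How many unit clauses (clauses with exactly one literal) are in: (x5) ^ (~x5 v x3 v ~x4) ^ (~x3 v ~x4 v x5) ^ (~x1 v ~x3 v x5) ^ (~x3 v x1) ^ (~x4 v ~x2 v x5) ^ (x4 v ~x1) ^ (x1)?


A unit clause contains exactly one literal.
Unit clauses found: (x5), (x1).
Count = 2.

2


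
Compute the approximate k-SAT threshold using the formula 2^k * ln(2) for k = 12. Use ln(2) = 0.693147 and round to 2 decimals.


Using the asymptotic formula: threshold ~ 2^k * ln(2).
2^12 = 4096.
4096 * 0.693147 = 2839.13.

2839.13


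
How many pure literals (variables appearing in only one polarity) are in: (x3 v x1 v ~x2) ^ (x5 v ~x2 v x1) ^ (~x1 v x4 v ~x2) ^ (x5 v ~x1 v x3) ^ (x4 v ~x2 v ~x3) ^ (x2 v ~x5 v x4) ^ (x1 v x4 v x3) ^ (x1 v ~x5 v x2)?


A pure literal appears in only one polarity across all clauses.
Pure literals: x4 (positive only).
Count = 1.

1


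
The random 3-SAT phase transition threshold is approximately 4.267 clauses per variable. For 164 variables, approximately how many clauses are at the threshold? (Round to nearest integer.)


The 3-SAT phase transition occurs at approximately 4.267 clauses per variable.
m = 4.267 * 164 = 699.788.
Rounded to nearest integer: 700.

700


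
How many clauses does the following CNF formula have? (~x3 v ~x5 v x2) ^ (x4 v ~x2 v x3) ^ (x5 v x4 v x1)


Each group enclosed in parentheses joined by ^ is one clause.
Counting the conjuncts: 3 clauses.

3


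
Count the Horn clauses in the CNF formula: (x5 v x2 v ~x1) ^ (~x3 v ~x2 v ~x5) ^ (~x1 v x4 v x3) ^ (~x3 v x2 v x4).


A Horn clause has at most one positive literal.
Clause 1: 2 positive lit(s) -> not Horn
Clause 2: 0 positive lit(s) -> Horn
Clause 3: 2 positive lit(s) -> not Horn
Clause 4: 2 positive lit(s) -> not Horn
Total Horn clauses = 1.

1


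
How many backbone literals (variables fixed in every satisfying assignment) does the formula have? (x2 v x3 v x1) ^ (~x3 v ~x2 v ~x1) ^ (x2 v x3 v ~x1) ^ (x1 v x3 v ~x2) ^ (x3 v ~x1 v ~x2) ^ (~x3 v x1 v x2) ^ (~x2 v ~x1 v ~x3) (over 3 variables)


Find all satisfying assignments: 2 model(s).
Check which variables have the same value in every model.
Fixed variables: x3=T.
Backbone size = 1.

1


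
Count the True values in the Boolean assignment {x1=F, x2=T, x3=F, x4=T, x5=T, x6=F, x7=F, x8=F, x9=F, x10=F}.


The weight is the number of variables assigned True.
True variables: x2, x4, x5.
Weight = 3.

3


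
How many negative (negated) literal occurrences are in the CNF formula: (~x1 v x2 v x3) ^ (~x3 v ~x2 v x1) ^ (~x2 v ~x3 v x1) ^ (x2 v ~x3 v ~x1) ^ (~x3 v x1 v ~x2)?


Scan each clause for negated literals.
Clause 1: 1 negative; Clause 2: 2 negative; Clause 3: 2 negative; Clause 4: 2 negative; Clause 5: 2 negative.
Total negative literal occurrences = 9.

9


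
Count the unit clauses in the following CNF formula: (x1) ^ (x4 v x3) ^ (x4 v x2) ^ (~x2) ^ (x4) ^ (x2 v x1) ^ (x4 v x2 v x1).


A unit clause contains exactly one literal.
Unit clauses found: (x1), (~x2), (x4).
Count = 3.

3


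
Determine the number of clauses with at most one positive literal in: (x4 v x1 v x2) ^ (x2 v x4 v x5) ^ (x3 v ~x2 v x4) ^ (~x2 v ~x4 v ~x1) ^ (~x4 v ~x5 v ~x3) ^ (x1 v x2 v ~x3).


A Horn clause has at most one positive literal.
Clause 1: 3 positive lit(s) -> not Horn
Clause 2: 3 positive lit(s) -> not Horn
Clause 3: 2 positive lit(s) -> not Horn
Clause 4: 0 positive lit(s) -> Horn
Clause 5: 0 positive lit(s) -> Horn
Clause 6: 2 positive lit(s) -> not Horn
Total Horn clauses = 2.

2


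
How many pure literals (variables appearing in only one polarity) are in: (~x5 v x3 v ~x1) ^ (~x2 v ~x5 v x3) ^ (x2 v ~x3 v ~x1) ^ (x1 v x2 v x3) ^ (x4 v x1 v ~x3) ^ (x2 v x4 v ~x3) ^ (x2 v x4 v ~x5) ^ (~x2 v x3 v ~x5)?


A pure literal appears in only one polarity across all clauses.
Pure literals: x4 (positive only), x5 (negative only).
Count = 2.

2


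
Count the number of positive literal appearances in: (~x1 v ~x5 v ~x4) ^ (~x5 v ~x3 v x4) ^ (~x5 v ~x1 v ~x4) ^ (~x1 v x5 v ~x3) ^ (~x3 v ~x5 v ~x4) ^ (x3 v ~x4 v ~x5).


Scan each clause for unnegated literals.
Clause 1: 0 positive; Clause 2: 1 positive; Clause 3: 0 positive; Clause 4: 1 positive; Clause 5: 0 positive; Clause 6: 1 positive.
Total positive literal occurrences = 3.

3


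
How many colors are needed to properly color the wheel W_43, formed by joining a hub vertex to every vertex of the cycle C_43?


W_43 consists of the cycle C_43 together with a hub vertex adjacent to every cycle vertex.
The cycle C_43 needs 3 colors (odd cycle -> 3).
The hub is adjacent to every cycle vertex, so it must receive a new color distinct from all of them.
Chromatic number = 3 + 1 = 4.

4


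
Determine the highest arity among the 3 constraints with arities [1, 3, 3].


The arities are: 1, 3, 3.
Scan for the maximum value.
Maximum arity = 3.

3


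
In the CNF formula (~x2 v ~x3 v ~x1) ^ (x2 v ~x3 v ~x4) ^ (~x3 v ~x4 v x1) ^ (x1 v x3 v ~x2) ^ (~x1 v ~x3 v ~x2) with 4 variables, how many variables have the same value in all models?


Find all satisfying assignments: 9 model(s).
Check which variables have the same value in every model.
No variable is fixed across all models.
Backbone size = 0.

0


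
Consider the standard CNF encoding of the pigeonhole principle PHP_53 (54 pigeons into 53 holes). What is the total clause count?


The PHP encoding has two parts:
1) At-least-one-hole clauses: 54 (one per pigeon, each with 53 literals).
2) At-most-one-pigeon-per-hole clauses: 53 holes * C(54,2) = 53 * 1431 = 75843.
Total clauses = 54 + 75843 = 75897.

75897


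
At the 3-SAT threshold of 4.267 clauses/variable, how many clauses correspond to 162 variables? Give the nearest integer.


The 3-SAT phase transition occurs at approximately 4.267 clauses per variable.
m = 4.267 * 162 = 691.254.
Rounded to nearest integer: 691.

691


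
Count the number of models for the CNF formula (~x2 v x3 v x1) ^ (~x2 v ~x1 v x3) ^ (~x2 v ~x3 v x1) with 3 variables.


Enumerate all 8 truth assignments over 3 variables.
Test each against every clause.
Satisfying assignments found: 5.

5


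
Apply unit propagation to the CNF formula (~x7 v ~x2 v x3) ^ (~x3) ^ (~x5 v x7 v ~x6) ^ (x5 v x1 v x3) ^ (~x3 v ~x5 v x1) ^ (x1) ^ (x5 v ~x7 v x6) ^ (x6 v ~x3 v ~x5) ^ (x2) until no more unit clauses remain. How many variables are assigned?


Unit propagation repeatedly assigns the literal in any unit clause, then simplifies.
Assignments in order: x3 = F, x1 = T, x2 = T, x7 = F.
No further unit clauses remain.
Total variables assigned = 4.

4


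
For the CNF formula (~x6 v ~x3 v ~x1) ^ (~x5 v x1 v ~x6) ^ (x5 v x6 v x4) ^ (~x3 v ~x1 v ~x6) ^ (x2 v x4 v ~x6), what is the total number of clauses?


Each group enclosed in parentheses joined by ^ is one clause.
Counting the conjuncts: 5 clauses.

5


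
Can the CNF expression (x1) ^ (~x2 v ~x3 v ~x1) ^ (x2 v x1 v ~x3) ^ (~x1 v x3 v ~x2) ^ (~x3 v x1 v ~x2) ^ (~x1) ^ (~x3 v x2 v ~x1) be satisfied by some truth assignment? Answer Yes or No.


Check all 8 possible truth assignments.
Number of satisfying assignments found: 0.
The formula is unsatisfiable.

No


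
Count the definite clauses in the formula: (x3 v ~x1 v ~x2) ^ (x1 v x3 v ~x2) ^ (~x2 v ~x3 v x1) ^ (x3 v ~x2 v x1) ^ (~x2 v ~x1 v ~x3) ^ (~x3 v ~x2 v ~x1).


A definite clause has exactly one positive literal.
Clause 1: 1 positive -> definite
Clause 2: 2 positive -> not definite
Clause 3: 1 positive -> definite
Clause 4: 2 positive -> not definite
Clause 5: 0 positive -> not definite
Clause 6: 0 positive -> not definite
Definite clause count = 2.

2


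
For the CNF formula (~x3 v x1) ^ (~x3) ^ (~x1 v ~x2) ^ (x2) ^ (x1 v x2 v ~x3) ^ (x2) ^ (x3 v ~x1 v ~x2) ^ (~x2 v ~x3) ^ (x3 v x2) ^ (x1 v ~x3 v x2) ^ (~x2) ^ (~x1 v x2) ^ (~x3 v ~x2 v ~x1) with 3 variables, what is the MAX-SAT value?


Enumerate all 8 truth assignments.
For each, count how many of the 13 clauses are satisfied.
The formula is not fully satisfiable, so the maximum is below 13.
Maximum simultaneously satisfiable clauses = 12.

12


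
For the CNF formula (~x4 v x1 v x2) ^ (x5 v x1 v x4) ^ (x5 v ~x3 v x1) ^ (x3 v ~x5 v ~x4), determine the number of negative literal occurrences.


Scan each clause for negated literals.
Clause 1: 1 negative; Clause 2: 0 negative; Clause 3: 1 negative; Clause 4: 2 negative.
Total negative literal occurrences = 4.

4


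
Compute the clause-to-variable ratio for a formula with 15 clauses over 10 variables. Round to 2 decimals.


Clause-to-variable ratio = clauses / variables.
15 / 10 = 1.5.

1.5


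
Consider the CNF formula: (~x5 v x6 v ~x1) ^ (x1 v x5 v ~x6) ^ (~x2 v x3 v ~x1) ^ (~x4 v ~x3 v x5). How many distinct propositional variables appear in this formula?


Identify each distinct variable in the formula.
Variables found: x1, x2, x3, x4, x5, x6.
Total distinct variables = 6.

6


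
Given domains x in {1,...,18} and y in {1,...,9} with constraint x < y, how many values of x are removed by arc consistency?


For the constraint x < y, x needs a supporting value in y's domain.
x can be at most 8 (one less than y's maximum).
Valid x values from domain: 8 out of 18.
Pruned = 18 - 8 = 10.

10


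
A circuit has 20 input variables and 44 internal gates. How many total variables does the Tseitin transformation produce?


The Tseitin transformation introduces one auxiliary variable per gate.
Total variables = inputs + gates = 20 + 44 = 64.

64


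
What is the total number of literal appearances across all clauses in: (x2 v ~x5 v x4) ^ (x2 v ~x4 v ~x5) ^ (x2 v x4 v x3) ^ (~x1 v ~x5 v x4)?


Clause lengths: 3, 3, 3, 3.
Sum = 3 + 3 + 3 + 3 = 12.

12


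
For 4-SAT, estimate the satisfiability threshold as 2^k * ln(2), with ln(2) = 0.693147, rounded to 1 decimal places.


Using the asymptotic formula: threshold ~ 2^k * ln(2).
2^4 = 16.
16 * 0.693147 = 11.1.

11.1


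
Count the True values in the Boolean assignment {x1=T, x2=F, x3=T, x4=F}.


The weight is the number of variables assigned True.
True variables: x1, x3.
Weight = 2.

2


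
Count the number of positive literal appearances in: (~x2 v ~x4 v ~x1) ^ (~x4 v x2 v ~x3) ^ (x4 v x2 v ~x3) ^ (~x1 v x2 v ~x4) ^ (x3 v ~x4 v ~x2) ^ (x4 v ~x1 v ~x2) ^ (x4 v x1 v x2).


Scan each clause for unnegated literals.
Clause 1: 0 positive; Clause 2: 1 positive; Clause 3: 2 positive; Clause 4: 1 positive; Clause 5: 1 positive; Clause 6: 1 positive; Clause 7: 3 positive.
Total positive literal occurrences = 9.

9


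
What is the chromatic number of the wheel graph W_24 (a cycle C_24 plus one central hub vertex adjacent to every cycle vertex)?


W_24 consists of the cycle C_24 together with a hub vertex adjacent to every cycle vertex.
The cycle C_24 needs 2 colors (even cycle -> 2).
The hub is adjacent to every cycle vertex, so it must receive a new color distinct from all of them.
Chromatic number = 2 + 1 = 3.

3


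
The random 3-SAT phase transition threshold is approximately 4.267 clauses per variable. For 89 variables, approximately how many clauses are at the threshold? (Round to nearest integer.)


The 3-SAT phase transition occurs at approximately 4.267 clauses per variable.
m = 4.267 * 89 = 379.763.
Rounded to nearest integer: 380.

380


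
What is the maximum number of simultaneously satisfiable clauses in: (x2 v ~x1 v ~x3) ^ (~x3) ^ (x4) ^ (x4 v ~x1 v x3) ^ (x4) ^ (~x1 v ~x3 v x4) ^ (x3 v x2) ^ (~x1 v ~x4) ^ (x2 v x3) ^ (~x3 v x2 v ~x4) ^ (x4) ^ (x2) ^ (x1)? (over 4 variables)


Enumerate all 16 truth assignments.
For each, count how many of the 13 clauses are satisfied.
The formula is not fully satisfiable, so the maximum is below 13.
Maximum simultaneously satisfiable clauses = 12.

12


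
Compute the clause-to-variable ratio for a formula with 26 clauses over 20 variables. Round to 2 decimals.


Clause-to-variable ratio = clauses / variables.
26 / 20 = 1.3.

1.3


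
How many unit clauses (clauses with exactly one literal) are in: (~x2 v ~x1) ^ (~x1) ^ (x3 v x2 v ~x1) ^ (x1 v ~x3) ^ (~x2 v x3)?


A unit clause contains exactly one literal.
Unit clauses found: (~x1).
Count = 1.

1


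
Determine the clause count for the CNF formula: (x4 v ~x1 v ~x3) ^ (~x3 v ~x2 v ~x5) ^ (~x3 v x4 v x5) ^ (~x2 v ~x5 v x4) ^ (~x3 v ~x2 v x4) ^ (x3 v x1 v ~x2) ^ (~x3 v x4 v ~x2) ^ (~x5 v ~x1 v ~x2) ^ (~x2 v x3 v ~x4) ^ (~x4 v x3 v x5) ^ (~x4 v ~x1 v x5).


Each group enclosed in parentheses joined by ^ is one clause.
Counting the conjuncts: 11 clauses.

11


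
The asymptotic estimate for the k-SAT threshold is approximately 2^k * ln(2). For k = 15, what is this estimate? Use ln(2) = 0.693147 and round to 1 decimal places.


Using the asymptotic formula: threshold ~ 2^k * ln(2).
2^15 = 32768.
32768 * 0.693147 = 22713.0.

22713.0


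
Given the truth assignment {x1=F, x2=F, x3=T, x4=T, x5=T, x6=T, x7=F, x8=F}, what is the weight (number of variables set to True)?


The weight is the number of variables assigned True.
True variables: x3, x4, x5, x6.
Weight = 4.

4


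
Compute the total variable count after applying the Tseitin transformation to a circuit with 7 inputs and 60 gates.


The Tseitin transformation introduces one auxiliary variable per gate.
Total variables = inputs + gates = 7 + 60 = 67.

67


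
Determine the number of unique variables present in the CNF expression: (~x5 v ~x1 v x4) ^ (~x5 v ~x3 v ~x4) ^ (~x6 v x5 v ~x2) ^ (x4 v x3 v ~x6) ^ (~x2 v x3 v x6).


Identify each distinct variable in the formula.
Variables found: x1, x2, x3, x4, x5, x6.
Total distinct variables = 6.

6


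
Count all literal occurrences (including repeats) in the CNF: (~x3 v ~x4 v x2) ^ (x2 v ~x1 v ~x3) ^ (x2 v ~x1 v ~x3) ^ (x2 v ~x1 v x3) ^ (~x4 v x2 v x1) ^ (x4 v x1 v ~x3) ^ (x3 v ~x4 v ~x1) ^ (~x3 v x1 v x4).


Clause lengths: 3, 3, 3, 3, 3, 3, 3, 3.
Sum = 3 + 3 + 3 + 3 + 3 + 3 + 3 + 3 = 24.

24


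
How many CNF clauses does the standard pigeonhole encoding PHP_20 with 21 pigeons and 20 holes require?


The PHP encoding has two parts:
1) At-least-one-hole clauses: 21 (one per pigeon, each with 20 literals).
2) At-most-one-pigeon-per-hole clauses: 20 holes * C(21,2) = 20 * 210 = 4200.
Total clauses = 21 + 4200 = 4221.

4221


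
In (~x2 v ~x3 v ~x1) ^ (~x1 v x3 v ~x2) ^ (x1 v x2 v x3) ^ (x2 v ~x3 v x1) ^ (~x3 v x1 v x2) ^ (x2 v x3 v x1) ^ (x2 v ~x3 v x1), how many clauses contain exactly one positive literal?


A definite clause has exactly one positive literal.
Clause 1: 0 positive -> not definite
Clause 2: 1 positive -> definite
Clause 3: 3 positive -> not definite
Clause 4: 2 positive -> not definite
Clause 5: 2 positive -> not definite
Clause 6: 3 positive -> not definite
Clause 7: 2 positive -> not definite
Definite clause count = 1.

1


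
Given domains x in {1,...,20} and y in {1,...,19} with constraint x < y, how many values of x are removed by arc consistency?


For the constraint x < y, x needs a supporting value in y's domain.
x can be at most 18 (one less than y's maximum).
Valid x values from domain: 18 out of 20.
Pruned = 20 - 18 = 2.

2


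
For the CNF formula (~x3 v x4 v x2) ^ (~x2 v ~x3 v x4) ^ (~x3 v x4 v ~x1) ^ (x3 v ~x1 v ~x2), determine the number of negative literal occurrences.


Scan each clause for negated literals.
Clause 1: 1 negative; Clause 2: 2 negative; Clause 3: 2 negative; Clause 4: 2 negative.
Total negative literal occurrences = 7.

7


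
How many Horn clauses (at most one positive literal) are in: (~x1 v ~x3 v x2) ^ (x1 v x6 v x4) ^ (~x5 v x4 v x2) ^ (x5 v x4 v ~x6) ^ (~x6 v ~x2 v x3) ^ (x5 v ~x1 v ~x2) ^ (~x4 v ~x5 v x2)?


A Horn clause has at most one positive literal.
Clause 1: 1 positive lit(s) -> Horn
Clause 2: 3 positive lit(s) -> not Horn
Clause 3: 2 positive lit(s) -> not Horn
Clause 4: 2 positive lit(s) -> not Horn
Clause 5: 1 positive lit(s) -> Horn
Clause 6: 1 positive lit(s) -> Horn
Clause 7: 1 positive lit(s) -> Horn
Total Horn clauses = 4.

4


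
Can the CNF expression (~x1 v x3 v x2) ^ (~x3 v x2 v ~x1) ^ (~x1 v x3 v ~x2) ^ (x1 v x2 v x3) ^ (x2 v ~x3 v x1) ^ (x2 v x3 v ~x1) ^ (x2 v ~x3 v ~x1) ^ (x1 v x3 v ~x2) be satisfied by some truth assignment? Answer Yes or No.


Check all 8 possible truth assignments.
Number of satisfying assignments found: 2.
The formula is satisfiable.

Yes


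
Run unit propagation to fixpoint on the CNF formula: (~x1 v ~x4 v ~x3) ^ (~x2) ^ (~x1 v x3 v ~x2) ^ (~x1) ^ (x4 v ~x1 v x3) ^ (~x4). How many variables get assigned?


Unit propagation repeatedly assigns the literal in any unit clause, then simplifies.
Assignments in order: x2 = F, x1 = F, x4 = F.
No further unit clauses remain.
Total variables assigned = 3.

3


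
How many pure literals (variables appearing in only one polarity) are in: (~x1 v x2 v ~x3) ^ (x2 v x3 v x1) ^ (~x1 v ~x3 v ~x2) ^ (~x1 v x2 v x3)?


A pure literal appears in only one polarity across all clauses.
No pure literals found.
Count = 0.

0


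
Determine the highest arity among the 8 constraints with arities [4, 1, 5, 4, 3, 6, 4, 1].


The arities are: 4, 1, 5, 4, 3, 6, 4, 1.
Scan for the maximum value.
Maximum arity = 6.

6


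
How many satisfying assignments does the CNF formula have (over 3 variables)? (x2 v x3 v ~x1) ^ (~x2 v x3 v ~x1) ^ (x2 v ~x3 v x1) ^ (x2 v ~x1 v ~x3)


Enumerate all 8 truth assignments over 3 variables.
Test each against every clause.
Satisfying assignments found: 4.

4


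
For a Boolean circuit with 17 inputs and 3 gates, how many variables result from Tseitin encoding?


The Tseitin transformation introduces one auxiliary variable per gate.
Total variables = inputs + gates = 17 + 3 = 20.

20


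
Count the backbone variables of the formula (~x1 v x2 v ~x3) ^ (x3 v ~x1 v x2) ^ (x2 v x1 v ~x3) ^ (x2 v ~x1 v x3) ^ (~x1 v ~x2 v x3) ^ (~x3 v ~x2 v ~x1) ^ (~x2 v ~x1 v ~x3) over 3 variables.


Find all satisfying assignments: 3 model(s).
Check which variables have the same value in every model.
Fixed variables: x1=F.
Backbone size = 1.

1


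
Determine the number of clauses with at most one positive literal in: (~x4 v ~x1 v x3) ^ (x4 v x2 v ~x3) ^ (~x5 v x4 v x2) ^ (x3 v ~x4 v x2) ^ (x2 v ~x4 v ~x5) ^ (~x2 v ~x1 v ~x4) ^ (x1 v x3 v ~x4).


A Horn clause has at most one positive literal.
Clause 1: 1 positive lit(s) -> Horn
Clause 2: 2 positive lit(s) -> not Horn
Clause 3: 2 positive lit(s) -> not Horn
Clause 4: 2 positive lit(s) -> not Horn
Clause 5: 1 positive lit(s) -> Horn
Clause 6: 0 positive lit(s) -> Horn
Clause 7: 2 positive lit(s) -> not Horn
Total Horn clauses = 3.

3


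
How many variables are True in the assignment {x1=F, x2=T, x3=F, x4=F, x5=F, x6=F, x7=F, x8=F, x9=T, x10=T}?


The weight is the number of variables assigned True.
True variables: x2, x9, x10.
Weight = 3.

3


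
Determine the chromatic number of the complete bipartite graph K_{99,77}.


K_{99,77} is bipartite by definition: the two parts are independent sets, with every edge crossing between them.
Color all vertices in one part with color 1 and all vertices in the other part with color 2.
Since the graph has at least one edge, one color does not suffice.
Chromatic number = 2.

2
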